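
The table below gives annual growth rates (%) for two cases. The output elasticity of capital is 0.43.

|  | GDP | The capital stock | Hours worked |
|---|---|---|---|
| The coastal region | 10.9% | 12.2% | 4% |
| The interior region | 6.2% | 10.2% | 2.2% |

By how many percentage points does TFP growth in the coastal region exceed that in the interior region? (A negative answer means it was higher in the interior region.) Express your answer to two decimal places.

2.81 percentage points

Labor's share = 1 − 0.43 = 0.57.
The coastal region: TFP = 10.9 − 5.246 − 2.28 = 3.374%.
The interior region: TFP = 6.2 − 4.386 − 1.254 = 0.56%.
Difference = 3.374 − (0.56) = 2.814 pp.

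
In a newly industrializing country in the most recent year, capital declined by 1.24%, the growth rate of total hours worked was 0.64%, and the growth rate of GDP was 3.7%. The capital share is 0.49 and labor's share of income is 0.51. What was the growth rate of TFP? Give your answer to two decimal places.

3.98%

Labor's share = 1 − 0.49 = 0.51.
Capital: 0.49 × (-1.24) = -0.6076 pp.
Total hours worked: 0.51 × 0.64 = 0.3264 pp.
TFP growth = 3.7 + 0.2812 = 3.9812%.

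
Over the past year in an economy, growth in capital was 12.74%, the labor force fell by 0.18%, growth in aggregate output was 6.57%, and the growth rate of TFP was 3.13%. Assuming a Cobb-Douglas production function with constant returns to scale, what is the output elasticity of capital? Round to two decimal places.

gY = gA + α·gK + (1−α)·gL, so gY − gA − gL = α(gK − gL).
6.57 − 3.13 + 0.18 = α × (12.74 − (-0.18)).
3.62 = 12.92 α, so α = 0.2802.

The output elasticity of capital is 0.28.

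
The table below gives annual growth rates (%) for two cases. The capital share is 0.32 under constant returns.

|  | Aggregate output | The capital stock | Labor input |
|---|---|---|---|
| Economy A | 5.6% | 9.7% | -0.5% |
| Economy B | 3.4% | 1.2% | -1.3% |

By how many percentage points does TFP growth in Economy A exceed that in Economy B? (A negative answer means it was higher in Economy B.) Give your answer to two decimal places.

Labor's share = 1 − 0.32 = 0.68.
Economy A: TFP = 5.6 − 3.104 + 0.34 = 2.836%.
Economy B: TFP = 3.4 − 0.384 + 0.884 = 3.9%.
Difference = 2.836 − (3.9) = -1.064 pp.

-1.06 percentage points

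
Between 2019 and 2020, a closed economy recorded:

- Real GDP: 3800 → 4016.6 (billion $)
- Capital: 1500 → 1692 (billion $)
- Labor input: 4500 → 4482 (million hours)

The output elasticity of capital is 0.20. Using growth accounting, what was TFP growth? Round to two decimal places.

Real GDP growth = (4016.6 − 3800) / 3800 = 5.7%.
Capital growth = (1692 − 1500) / 1500 = 12.8%.
Labor input growth = (4482 − 4500) / 4500 = -0.4%.
Labor's share = 1 − 0.2 = 0.8.
Capital: 0.2 × 12.8 = 2.56 pp.
Labor input: 0.8 × (-0.4) = -0.32 pp.
TFP growth = 5.7 − 2.24 = 3.46%.

TFP grew 3.46%.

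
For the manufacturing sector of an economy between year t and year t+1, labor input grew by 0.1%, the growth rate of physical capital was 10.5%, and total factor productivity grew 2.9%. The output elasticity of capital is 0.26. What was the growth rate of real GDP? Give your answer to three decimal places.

Labor's share = 1 − 0.26 = 0.74.
Physical capital: 0.26 × 10.5 = 2.73 pp.
Labor input: 0.74 × 0.1 = 0.074 pp.
Output growth = 2.9 + 2.804 = 5.704%.

5.704%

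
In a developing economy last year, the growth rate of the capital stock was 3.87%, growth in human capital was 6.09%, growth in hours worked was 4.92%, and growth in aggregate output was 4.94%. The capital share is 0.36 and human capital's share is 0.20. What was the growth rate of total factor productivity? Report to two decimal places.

Total factor productivity growth was 0.16%.

Labor's share = 1 − 0.36 − 0.2 = 0.44.
The capital stock: 0.36 × 3.87 = 1.3932 pp.
Human capital: 0.2 × 6.09 = 1.218 pp.
Hours worked: 0.44 × 4.92 = 2.1648 pp.
TFP growth = 4.94 − 4.776 = 0.164%.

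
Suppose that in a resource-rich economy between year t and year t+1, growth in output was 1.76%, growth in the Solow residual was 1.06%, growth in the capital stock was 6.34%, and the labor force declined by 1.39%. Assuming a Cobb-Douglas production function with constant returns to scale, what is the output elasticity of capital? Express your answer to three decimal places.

0.270

gY = gA + α·gK + (1−α)·gL, so gY − gA − gL = α(gK − gL).
1.76 − 1.06 + 1.39 = α × (6.34 − (-1.39)).
2.09 = 7.73 α, so α = 0.27038.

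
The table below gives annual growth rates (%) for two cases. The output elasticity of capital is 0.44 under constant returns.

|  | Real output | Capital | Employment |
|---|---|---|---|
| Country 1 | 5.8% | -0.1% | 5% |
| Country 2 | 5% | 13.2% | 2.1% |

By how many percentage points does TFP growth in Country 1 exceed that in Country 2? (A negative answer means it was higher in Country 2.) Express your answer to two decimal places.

5.03 percentage points

Labor's share = 1 − 0.44 = 0.56.
Country 1: TFP = 5.8 + 0.044 − 2.8 = 3.044%.
Country 2: TFP = 5 − 5.808 − 1.176 = -1.984%.
Difference = 3.044 − (-1.984) = 5.028 pp.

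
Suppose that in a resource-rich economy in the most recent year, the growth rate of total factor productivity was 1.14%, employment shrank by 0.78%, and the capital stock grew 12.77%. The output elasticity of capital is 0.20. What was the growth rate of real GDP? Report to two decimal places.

Labor's share = 1 − 0.2 = 0.8.
The capital stock: 0.2 × 12.77 = 2.554 pp.
Employment: 0.8 × (-0.78) = -0.624 pp.
Output growth = 1.14 + 1.93 = 3.07%.

3.07%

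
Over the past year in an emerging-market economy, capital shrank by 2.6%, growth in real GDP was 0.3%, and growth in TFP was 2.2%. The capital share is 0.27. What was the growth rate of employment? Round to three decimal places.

Labor's share = 1 − 0.27 = 0.73.
gY = gA + 0.27×(-2.6) + 0.73×g.
0.73×g = 0.3 − 2.2 + 0.702 = -1.198.
g = -1.198 / 0.73 = -1.6411%.

-1.641%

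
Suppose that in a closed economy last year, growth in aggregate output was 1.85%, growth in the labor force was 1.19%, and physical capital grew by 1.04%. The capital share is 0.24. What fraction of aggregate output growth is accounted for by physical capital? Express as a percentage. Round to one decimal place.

Physical capital contributed 0.24 × 1.04 = 0.2496 pp.
Share of growth = 0.2496 / 1.85 × 100 = 13.492%.

13.5%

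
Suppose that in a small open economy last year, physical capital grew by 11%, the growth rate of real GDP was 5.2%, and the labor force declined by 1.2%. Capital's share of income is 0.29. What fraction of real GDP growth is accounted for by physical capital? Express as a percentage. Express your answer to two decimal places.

61.35%

Physical capital contributed 0.29 × 11 = 3.19 pp.
Share of growth = 3.19 / 5.2 × 100 = 61.3462%.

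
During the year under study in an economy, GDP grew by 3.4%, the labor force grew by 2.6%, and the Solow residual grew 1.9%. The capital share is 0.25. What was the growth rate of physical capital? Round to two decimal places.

Labor's share = 1 − 0.25 = 0.75.
gY = gA + 0.75×2.6 + 0.25×g.
0.25×g = 3.4 − 1.9 − 1.95 = -0.45.
g = -0.45 / 0.25 = -1.8%.

-1.80%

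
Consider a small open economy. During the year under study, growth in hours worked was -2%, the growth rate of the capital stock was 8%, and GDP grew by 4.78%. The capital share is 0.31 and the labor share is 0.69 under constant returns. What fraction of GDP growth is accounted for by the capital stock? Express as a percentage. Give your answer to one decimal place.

51.9%

The capital stock contributed 0.31 × 8 = 2.48 pp.
Share of growth = 2.48 / 4.78 × 100 = 51.883%.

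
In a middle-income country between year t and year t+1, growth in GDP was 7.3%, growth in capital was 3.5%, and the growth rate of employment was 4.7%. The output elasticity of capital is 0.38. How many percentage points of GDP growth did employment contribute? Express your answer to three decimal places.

2.914 percentage points

Labor's share = 1 − 0.38 = 0.62.
Contribution = share × growth = 0.62 × 4.7 = 2.914 pp.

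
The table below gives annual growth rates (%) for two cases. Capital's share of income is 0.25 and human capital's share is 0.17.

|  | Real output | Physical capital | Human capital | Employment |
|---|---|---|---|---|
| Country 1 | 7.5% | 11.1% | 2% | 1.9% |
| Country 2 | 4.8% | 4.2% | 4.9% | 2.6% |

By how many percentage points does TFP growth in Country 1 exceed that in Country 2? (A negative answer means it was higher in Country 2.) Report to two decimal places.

1.87 percentage points

Labor's share = 1 − 0.25 − 0.17 = 0.58.
Country 1: TFP = 7.5 − 2.775 − 0.34 − 1.102 = 3.283%.
Country 2: TFP = 4.8 − 1.05 − 0.833 − 1.508 = 1.409%.
Difference = 3.283 − (1.409) = 1.874 pp.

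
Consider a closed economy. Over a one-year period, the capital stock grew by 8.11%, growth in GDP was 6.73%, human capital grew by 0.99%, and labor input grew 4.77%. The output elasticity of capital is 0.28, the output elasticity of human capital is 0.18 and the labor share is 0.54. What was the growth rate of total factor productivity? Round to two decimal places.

Labor's share = 1 − 0.28 − 0.18 = 0.54.
The capital stock: 0.28 × 8.11 = 2.2708 pp.
Human capital: 0.18 × 0.99 = 0.1782 pp.
Labor input: 0.54 × 4.77 = 2.5758 pp.
TFP growth = 6.73 − 5.0248 = 1.7052%.

1.71%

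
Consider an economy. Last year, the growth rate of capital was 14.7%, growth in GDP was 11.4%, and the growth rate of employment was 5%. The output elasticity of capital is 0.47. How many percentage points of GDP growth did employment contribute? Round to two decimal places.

Labor's share = 1 − 0.47 = 0.53.
Contribution = share × growth = 0.53 × 5 = 2.65 pp.

2.65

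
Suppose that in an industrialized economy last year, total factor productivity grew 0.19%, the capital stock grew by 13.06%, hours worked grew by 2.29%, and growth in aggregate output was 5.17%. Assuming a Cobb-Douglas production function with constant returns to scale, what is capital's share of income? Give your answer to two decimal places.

gY = gA + α·gK + (1−α)·gL, so gY − gA − gL = α(gK − gL).
5.17 − 0.19 − 2.29 = α × (13.06 − 2.29).
2.69 = 10.77 α, so α = 0.2498.

0.25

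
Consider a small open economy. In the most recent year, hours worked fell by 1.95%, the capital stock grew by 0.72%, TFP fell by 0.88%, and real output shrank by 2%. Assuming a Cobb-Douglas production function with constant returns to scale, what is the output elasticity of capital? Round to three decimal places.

The output elasticity of capital is 0.311.

gY = gA + α·gK + (1−α)·gL, so gY − gA − gL = α(gK − gL).
-2 + 0.88 + 1.95 = α × (0.72 − (-1.95)).
0.83 = 2.67 α, so α = 0.31086.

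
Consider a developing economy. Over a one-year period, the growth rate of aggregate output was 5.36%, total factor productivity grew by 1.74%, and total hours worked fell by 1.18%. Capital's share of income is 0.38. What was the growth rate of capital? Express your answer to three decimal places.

Labor's share = 1 − 0.38 = 0.62.
gY = gA + 0.62×(-1.18) + 0.38×g.
0.38×g = 5.36 − 1.74 + 0.7316 = 4.3516.
g = 4.3516 / 0.38 = 11.45158%.

11.452%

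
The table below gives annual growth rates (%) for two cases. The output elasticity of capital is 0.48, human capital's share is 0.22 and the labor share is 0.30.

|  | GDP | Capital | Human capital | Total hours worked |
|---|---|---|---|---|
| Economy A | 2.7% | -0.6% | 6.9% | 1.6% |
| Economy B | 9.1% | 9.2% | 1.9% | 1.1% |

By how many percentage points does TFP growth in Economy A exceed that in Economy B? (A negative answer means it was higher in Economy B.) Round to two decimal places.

Labor's share = 1 − 0.48 − 0.22 = 0.3.
Economy A: TFP = 2.7 + 0.288 − 1.518 − 0.48 = 0.99%.
Economy B: TFP = 9.1 − 4.416 − 0.418 − 0.33 = 3.936%.
Difference = 0.99 − (3.936) = -2.946 pp.

-2.95 percentage points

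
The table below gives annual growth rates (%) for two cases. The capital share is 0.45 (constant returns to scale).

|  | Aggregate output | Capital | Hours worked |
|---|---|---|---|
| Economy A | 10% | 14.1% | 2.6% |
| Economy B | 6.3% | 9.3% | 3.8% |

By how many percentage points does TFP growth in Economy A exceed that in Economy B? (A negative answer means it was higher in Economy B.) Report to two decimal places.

2.20 percentage points

Labor's share = 1 − 0.45 = 0.55.
Economy A: TFP = 10 − 6.345 − 1.43 = 2.225%.
Economy B: TFP = 6.3 − 4.185 − 2.09 = 0.025%.
Difference = 2.225 − (0.025) = 2.2 pp.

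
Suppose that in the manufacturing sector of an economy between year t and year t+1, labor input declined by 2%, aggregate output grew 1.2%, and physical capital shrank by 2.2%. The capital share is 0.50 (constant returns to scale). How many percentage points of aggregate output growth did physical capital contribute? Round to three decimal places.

-1.100

Contribution = share × growth = 0.5 × (-2.2) = -1.1 pp.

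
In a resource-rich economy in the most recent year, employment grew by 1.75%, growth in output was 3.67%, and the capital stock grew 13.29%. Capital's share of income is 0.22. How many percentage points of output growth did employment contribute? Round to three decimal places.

Labor's share = 1 − 0.22 = 0.78.
Contribution = share × growth = 0.78 × 1.75 = 1.365 pp.

1.365 percentage points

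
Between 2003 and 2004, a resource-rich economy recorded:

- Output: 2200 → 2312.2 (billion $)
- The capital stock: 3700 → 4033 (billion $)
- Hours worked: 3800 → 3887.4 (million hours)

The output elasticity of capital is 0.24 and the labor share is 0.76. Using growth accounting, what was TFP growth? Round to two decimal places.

Output growth = (2312.2 − 2200) / 2200 = 5.1%.
The capital stock growth = (4033 − 3700) / 3700 = 9%.
Hours worked growth = (3887.4 − 3800) / 3800 = 2.3%.
Labor's share = 1 − 0.24 = 0.76.
The capital stock: 0.24 × 9 = 2.16 pp.
Hours worked: 0.76 × 2.3 = 1.748 pp.
TFP growth = 5.1 − 3.908 = 1.192%.

1.19%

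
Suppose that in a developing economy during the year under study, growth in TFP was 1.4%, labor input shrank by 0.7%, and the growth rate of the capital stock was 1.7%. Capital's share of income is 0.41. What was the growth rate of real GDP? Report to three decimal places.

1.684%

Labor's share = 1 − 0.41 = 0.59.
The capital stock: 0.41 × 1.7 = 0.697 pp.
Labor input: 0.59 × (-0.7) = -0.413 pp.
Output growth = 1.4 + 0.284 = 1.684%.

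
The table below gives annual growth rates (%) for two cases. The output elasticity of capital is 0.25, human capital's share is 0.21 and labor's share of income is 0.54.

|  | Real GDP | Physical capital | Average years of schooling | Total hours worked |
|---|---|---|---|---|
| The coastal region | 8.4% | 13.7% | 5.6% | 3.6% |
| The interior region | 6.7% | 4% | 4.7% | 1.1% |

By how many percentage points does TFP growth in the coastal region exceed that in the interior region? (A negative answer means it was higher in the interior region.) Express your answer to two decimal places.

-2.26 percentage points

Labor's share = 1 − 0.25 − 0.21 = 0.54.
The coastal region: TFP = 8.4 − 3.425 − 1.176 − 1.944 = 1.855%.
The interior region: TFP = 6.7 − 1 − 0.987 − 0.594 = 4.119%.
Difference = 1.855 − (4.119) = -2.264 pp.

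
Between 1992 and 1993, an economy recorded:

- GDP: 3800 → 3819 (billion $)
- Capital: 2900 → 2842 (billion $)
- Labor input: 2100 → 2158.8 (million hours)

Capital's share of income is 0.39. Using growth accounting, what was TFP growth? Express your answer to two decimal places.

GDP growth = (3819 − 3800) / 3800 = 0.5%.
Capital growth = (2842 − 2900) / 2900 = -2%.
Labor input growth = (2158.8 − 2100) / 2100 = 2.8%.
Labor's share = 1 − 0.39 = 0.61.
Capital: 0.39 × (-2) = -0.78 pp.
Labor input: 0.61 × 2.8 = 1.708 pp.
TFP growth = 0.5 − 0.928 = -0.428%.

-0.43%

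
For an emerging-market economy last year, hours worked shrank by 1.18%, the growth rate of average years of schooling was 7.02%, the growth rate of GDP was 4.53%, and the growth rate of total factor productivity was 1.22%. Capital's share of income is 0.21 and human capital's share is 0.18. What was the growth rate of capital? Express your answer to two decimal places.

Labor's share = 1 − 0.21 − 0.18 = 0.61.
gY = gA + 0.18×7.02 + 0.61×(-1.18) + 0.21×g.
0.21×g = 4.53 − 1.22 − 0.5438 = 2.7662.
g = 2.7662 / 0.21 = 13.1724%.

13.17%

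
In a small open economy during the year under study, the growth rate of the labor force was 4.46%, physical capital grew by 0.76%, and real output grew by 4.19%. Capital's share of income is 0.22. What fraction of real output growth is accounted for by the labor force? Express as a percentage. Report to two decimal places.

83.03%

Labor's share = 1 − 0.22 = 0.78.
The labor force contributed 0.78 × 4.46 = 3.4788 pp.
Share of growth = 3.4788 / 4.19 × 100 = 83.0263%.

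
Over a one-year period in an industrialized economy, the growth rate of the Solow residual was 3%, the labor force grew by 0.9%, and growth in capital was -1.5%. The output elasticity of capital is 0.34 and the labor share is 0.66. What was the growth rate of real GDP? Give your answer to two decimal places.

Labor's share = 1 − 0.34 = 0.66.
Capital: 0.34 × (-1.5) = -0.51 pp.
The labor force: 0.66 × 0.9 = 0.594 pp.
Output growth = 3 + 0.084 = 3.084%.

Real GDP growth was 3.08%.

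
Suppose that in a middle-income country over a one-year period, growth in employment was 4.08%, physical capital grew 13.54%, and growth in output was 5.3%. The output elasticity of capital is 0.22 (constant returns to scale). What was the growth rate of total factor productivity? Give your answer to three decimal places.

-0.861%

Labor's share = 1 − 0.22 = 0.78.
Physical capital: 0.22 × 13.54 = 2.9788 pp.
Employment: 0.78 × 4.08 = 3.1824 pp.
TFP growth = 5.3 − 6.1612 = -0.8612%.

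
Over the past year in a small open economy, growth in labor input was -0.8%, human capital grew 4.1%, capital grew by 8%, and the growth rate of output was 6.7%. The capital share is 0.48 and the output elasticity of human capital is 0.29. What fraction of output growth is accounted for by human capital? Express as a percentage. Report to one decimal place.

17.7%

Human capital contributed 0.29 × 4.1 = 1.189 pp.
Share of growth = 1.189 / 6.7 × 100 = 17.746%.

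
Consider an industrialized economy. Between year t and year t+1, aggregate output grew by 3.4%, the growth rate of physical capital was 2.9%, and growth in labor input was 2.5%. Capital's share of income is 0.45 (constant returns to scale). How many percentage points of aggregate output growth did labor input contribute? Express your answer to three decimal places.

1.375 pp

Labor's share = 1 − 0.45 = 0.55.
Contribution = share × growth = 0.55 × 2.5 = 1.375 pp.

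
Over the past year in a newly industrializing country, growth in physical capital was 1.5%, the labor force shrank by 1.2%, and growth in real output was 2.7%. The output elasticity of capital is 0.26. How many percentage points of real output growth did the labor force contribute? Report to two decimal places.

-0.89 pp

Labor's share = 1 − 0.26 = 0.74.
Contribution = share × growth = 0.74 × (-1.2) = -0.888 pp.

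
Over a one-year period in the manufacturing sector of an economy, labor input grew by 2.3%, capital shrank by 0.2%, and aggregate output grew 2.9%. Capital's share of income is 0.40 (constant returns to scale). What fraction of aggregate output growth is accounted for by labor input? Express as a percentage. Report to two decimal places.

Labor input accounted for 47.59% of growth.

Labor's share = 1 − 0.4 = 0.6.
Labor input contributed 0.6 × 2.3 = 1.38 pp.
Share of growth = 1.38 / 2.9 × 100 = 47.5862%.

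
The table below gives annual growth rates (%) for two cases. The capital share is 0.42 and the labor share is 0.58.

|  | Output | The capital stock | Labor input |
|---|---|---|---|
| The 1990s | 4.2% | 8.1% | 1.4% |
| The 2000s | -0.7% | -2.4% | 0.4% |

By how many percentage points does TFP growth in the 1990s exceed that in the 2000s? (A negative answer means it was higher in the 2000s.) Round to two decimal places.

-0.09 percentage points

Labor's share = 1 − 0.42 = 0.58.
The 1990s: TFP = 4.2 − 3.402 − 0.812 = -0.014%.
The 2000s: TFP = -0.7 + 1.008 − 0.232 = 0.076%.
Difference = -0.014 − (0.076) = -0.09 pp.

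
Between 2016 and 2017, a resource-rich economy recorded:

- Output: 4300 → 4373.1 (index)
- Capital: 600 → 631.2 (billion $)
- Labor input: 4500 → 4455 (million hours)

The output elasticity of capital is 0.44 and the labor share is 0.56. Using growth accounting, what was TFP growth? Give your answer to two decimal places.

-0.03%

Output growth = (4373.1 − 4300) / 4300 = 1.7%.
Capital growth = (631.2 − 600) / 600 = 5.2%.
Labor input growth = (4455 − 4500) / 4500 = -1%.
Labor's share = 1 − 0.44 = 0.56.
Capital: 0.44 × 5.2 = 2.288 pp.
Labor input: 0.56 × (-1) = -0.56 pp.
TFP growth = 1.7 − 1.728 = -0.028%.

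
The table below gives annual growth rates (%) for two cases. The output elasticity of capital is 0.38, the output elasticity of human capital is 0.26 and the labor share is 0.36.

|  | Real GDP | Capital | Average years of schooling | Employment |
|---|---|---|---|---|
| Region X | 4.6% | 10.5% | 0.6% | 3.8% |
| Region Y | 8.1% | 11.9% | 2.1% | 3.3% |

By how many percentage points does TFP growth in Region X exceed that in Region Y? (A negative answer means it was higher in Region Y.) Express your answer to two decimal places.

Labor's share = 1 − 0.38 − 0.26 = 0.36.
Region X: TFP = 4.6 − 3.99 − 0.156 − 1.368 = -0.914%.
Region Y: TFP = 8.1 − 4.522 − 0.546 − 1.188 = 1.844%.
Difference = -0.914 − (1.844) = -2.758 pp.

-2.76 percentage points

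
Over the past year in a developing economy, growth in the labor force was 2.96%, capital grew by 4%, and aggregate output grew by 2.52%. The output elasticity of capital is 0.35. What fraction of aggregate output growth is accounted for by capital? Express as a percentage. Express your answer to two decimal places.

Capital accounted for 55.56% of growth.

Capital contributed 0.35 × 4 = 1.4 pp.
Share of growth = 1.4 / 2.52 × 100 = 55.5556%.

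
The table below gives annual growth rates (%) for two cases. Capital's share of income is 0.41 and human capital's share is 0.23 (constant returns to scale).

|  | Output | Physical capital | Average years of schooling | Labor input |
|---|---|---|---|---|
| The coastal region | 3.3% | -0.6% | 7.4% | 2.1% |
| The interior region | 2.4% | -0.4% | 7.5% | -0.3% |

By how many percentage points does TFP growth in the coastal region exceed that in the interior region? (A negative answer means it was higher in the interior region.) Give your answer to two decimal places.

Labor's share = 1 − 0.41 − 0.23 = 0.36.
The coastal region: TFP = 3.3 + 0.246 − 1.702 − 0.756 = 1.088%.
The interior region: TFP = 2.4 + 0.164 − 1.725 + 0.108 = 0.947%.
Difference = 1.088 − (0.947) = 0.141 pp.

0.14 percentage points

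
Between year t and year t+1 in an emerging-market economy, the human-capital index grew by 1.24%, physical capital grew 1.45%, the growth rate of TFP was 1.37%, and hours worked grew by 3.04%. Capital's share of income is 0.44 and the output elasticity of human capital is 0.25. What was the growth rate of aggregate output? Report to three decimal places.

Labor's share = 1 − 0.44 − 0.25 = 0.31.
Physical capital: 0.44 × 1.45 = 0.638 pp.
The human-capital index: 0.25 × 1.24 = 0.31 pp.
Hours worked: 0.31 × 3.04 = 0.9424 pp.
Output growth = 1.37 + 1.8904 = 3.2604%.

3.260%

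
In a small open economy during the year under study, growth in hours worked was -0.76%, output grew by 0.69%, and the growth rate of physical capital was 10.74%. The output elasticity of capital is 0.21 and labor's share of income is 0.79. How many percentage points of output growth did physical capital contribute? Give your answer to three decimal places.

Contribution = share × growth = 0.21 × 10.74 = 2.2554 pp.

2.255 pp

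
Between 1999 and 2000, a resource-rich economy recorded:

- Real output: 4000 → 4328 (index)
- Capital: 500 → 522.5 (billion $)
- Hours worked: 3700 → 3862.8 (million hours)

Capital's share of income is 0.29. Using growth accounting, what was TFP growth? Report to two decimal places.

Real output growth = (4328 − 4000) / 4000 = 8.2%.
Capital growth = (522.5 − 500) / 500 = 4.5%.
Hours worked growth = (3862.8 − 3700) / 3700 = 4.4%.
Labor's share = 1 − 0.29 = 0.71.
Capital: 0.29 × 4.5 = 1.305 pp.
Hours worked: 0.71 × 4.4 = 3.124 pp.
TFP growth = 8.2 − 4.429 = 3.771%.

TFP growth was 3.77%.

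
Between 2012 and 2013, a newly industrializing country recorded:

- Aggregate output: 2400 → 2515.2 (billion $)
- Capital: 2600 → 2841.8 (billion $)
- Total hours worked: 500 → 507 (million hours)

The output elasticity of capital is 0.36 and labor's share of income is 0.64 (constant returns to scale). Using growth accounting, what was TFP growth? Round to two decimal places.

TFP growth was 0.56%.

Aggregate output growth = (2515.2 − 2400) / 2400 = 4.8%.
Capital growth = (2841.8 − 2600) / 2600 = 9.3%.
Total hours worked growth = (507 − 500) / 500 = 1.4%.
Labor's share = 1 − 0.36 = 0.64.
Capital: 0.36 × 9.3 = 3.348 pp.
Total hours worked: 0.64 × 1.4 = 0.896 pp.
TFP growth = 4.8 − 4.244 = 0.556%.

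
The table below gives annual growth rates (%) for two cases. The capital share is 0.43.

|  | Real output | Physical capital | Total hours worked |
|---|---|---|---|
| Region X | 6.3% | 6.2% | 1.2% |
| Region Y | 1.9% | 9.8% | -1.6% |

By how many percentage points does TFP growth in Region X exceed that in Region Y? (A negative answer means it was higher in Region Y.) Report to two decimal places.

Labor's share = 1 − 0.43 = 0.57.
Region X: TFP = 6.3 − 2.666 − 0.684 = 2.95%.
Region Y: TFP = 1.9 − 4.214 + 0.912 = -1.402%.
Difference = 2.95 − (-1.402) = 4.352 pp.

4.35 percentage points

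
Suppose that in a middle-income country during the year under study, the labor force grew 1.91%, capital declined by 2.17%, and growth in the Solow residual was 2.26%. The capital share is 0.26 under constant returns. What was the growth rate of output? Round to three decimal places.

Labor's share = 1 − 0.26 = 0.74.
Capital: 0.26 × (-2.17) = -0.5642 pp.
The labor force: 0.74 × 1.91 = 1.4134 pp.
Output growth = 2.26 + 0.8492 = 3.1092%.

3.109%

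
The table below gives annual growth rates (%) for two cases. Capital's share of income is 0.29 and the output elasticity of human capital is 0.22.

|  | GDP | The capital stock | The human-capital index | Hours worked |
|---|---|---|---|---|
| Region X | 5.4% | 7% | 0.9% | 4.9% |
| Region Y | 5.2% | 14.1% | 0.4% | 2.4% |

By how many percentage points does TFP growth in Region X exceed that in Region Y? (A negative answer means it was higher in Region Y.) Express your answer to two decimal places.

Labor's share = 1 − 0.29 − 0.22 = 0.49.
Region X: TFP = 5.4 − 2.03 − 0.198 − 2.401 = 0.771%.
Region Y: TFP = 5.2 − 4.089 − 0.088 − 1.176 = -0.153%.
Difference = 0.771 − (-0.153) = 0.924 pp.

0.92 percentage points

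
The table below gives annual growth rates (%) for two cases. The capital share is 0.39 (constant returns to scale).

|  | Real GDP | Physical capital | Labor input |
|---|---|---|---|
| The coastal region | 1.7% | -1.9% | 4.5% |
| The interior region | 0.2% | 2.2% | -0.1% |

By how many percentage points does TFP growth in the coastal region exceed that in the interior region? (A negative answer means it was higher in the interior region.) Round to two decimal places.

Labor's share = 1 − 0.39 = 0.61.
The coastal region: TFP = 1.7 + 0.741 − 2.745 = -0.304%.
The interior region: TFP = 0.2 − 0.858 + 0.061 = -0.597%.
Difference = -0.304 − (-0.597) = 0.293 pp.

0.29 percentage points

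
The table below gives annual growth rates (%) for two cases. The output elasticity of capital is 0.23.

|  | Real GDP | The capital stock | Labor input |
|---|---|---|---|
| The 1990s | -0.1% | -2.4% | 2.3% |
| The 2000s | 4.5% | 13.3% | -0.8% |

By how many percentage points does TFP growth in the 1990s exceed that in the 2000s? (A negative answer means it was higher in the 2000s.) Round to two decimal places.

-3.38 percentage points

Labor's share = 1 − 0.23 = 0.77.
The 1990s: TFP = -0.1 + 0.552 − 1.771 = -1.319%.
The 2000s: TFP = 4.5 − 3.059 + 0.616 = 2.057%.
Difference = -1.319 − (2.057) = -3.376 pp.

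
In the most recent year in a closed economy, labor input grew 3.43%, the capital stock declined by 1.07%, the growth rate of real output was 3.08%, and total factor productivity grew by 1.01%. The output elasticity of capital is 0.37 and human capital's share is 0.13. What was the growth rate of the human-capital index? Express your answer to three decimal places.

Labor's share = 1 − 0.37 − 0.13 = 0.5.
gY = gA + 0.37×(-1.07) + 0.5×3.43 + 0.13×g.
0.13×g = 3.08 − 1.01 − 1.3191 = 0.7509.
g = 0.7509 / 0.13 = 5.77615%.

5.776%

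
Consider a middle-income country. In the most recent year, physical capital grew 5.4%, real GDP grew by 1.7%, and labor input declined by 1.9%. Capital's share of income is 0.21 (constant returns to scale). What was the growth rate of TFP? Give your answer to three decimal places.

2.067%

Labor's share = 1 − 0.21 = 0.79.
Physical capital: 0.21 × 5.4 = 1.134 pp.
Labor input: 0.79 × (-1.9) = -1.501 pp.
TFP growth = 1.7 + 0.367 = 2.067%.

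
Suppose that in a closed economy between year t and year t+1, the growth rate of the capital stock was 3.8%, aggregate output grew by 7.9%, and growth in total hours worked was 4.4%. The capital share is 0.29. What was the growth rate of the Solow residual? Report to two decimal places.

Labor's share = 1 − 0.29 = 0.71.
The capital stock: 0.29 × 3.8 = 1.102 pp.
Total hours worked: 0.71 × 4.4 = 3.124 pp.
TFP growth = 7.9 − 4.226 = 3.674%.

3.67%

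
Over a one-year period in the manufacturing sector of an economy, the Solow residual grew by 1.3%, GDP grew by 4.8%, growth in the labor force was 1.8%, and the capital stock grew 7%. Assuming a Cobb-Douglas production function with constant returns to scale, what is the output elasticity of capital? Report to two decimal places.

α = 0.33

gY = gA + α·gK + (1−α)·gL, so gY − gA − gL = α(gK − gL).
4.8 − 1.3 − 1.8 = α × (7 − 1.8).
1.7 = 5.2 α, so α = 0.3269.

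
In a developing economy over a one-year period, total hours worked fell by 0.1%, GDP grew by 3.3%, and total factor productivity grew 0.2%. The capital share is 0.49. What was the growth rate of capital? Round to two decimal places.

6.43%

Labor's share = 1 − 0.49 = 0.51.
gY = gA + 0.51×(-0.1) + 0.49×g.
0.49×g = 3.3 − 0.2 + 0.051 = 3.151.
g = 3.151 / 0.49 = 6.4306%.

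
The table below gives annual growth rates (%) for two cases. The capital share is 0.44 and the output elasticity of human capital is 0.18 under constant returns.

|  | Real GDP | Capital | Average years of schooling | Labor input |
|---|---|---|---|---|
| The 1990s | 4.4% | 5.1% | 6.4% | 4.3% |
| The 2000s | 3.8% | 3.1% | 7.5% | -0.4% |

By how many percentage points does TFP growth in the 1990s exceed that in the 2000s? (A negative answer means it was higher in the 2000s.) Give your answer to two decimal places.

-1.87 percentage points

Labor's share = 1 − 0.44 − 0.18 = 0.38.
The 1990s: TFP = 4.4 − 2.244 − 1.152 − 1.634 = -0.63%.
The 2000s: TFP = 3.8 − 1.364 − 1.35 + 0.152 = 1.238%.
Difference = -0.63 − (1.238) = -1.868 pp.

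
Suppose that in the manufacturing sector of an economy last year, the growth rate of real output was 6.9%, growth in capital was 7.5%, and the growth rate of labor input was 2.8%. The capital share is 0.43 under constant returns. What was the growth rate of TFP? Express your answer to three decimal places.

TFP grew 2.079%.

Labor's share = 1 − 0.43 = 0.57.
Capital: 0.43 × 7.5 = 3.225 pp.
Labor input: 0.57 × 2.8 = 1.596 pp.
TFP growth = 6.9 − 4.821 = 2.079%.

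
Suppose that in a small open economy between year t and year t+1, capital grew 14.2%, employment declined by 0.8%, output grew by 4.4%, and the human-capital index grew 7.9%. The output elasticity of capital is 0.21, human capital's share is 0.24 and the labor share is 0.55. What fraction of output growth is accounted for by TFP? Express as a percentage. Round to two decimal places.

-0.86%

Labor's share = 1 − 0.21 − 0.24 = 0.55.
Capital: 0.21 × 14.2 = 2.982 pp.
The human-capital index: 0.24 × 7.9 = 1.896 pp.
Employment: 0.55 × (-0.8) = -0.44 pp.
TFP growth = 4.4 − 4.438 = -0.038%.
TFP share of growth = -0.038 / 4.4 × 100 = -0.8636%.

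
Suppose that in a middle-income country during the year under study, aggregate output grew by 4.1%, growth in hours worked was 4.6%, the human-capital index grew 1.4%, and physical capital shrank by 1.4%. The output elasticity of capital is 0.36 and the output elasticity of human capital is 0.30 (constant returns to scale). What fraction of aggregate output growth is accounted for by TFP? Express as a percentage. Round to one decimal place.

Labor's share = 1 − 0.36 − 0.3 = 0.34.
Physical capital: 0.36 × (-1.4) = -0.504 pp.
The human-capital index: 0.3 × 1.4 = 0.42 pp.
Hours worked: 0.34 × 4.6 = 1.564 pp.
TFP growth = 4.1 − 1.48 = 2.62%.
TFP share of growth = 2.62 / 4.1 × 100 = 63.902%.

TFP accounted for 63.9% of growth.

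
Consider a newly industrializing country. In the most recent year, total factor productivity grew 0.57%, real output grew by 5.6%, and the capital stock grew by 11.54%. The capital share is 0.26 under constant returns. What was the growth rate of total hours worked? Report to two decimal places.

2.74%

Labor's share = 1 − 0.26 = 0.74.
gY = gA + 0.26×11.54 + 0.74×g.
0.74×g = 5.6 − 0.57 − 3.0004 = 2.0296.
g = 2.0296 / 0.74 = 2.7427%.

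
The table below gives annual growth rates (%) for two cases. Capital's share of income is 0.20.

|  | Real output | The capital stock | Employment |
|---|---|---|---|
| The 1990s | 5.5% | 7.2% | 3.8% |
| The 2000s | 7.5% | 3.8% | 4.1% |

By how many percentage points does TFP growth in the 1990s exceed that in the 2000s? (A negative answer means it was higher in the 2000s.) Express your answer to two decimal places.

Labor's share = 1 − 0.2 = 0.8.
The 1990s: TFP = 5.5 − 1.44 − 3.04 = 1.02%.
The 2000s: TFP = 7.5 − 0.76 − 3.28 = 3.46%.
Difference = 1.02 − (3.46) = -2.44 pp.

-2.44 percentage points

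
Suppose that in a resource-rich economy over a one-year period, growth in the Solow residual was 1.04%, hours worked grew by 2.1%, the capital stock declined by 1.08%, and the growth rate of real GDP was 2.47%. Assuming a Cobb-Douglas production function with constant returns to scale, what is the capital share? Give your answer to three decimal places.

The capital share is 0.211.

gY = gA + α·gK + (1−α)·gL, so gY − gA − gL = α(gK − gL).
2.47 − 1.04 − 2.1 = α × (-1.08 − 2.1).
-0.67 = -3.18 α, so α = 0.21069.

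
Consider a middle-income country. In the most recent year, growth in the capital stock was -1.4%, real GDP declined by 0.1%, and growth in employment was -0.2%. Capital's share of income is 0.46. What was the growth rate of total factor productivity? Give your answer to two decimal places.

Labor's share = 1 − 0.46 = 0.54.
The capital stock: 0.46 × (-1.4) = -0.644 pp.
Employment: 0.54 × (-0.2) = -0.108 pp.
TFP growth = -0.1 + 0.752 = 0.652%.

0.65%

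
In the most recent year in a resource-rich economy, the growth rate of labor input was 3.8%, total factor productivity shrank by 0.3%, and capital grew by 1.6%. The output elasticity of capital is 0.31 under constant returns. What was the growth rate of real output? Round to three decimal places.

2.818%

Labor's share = 1 − 0.31 = 0.69.
Capital: 0.31 × 1.6 = 0.496 pp.
Labor input: 0.69 × 3.8 = 2.622 pp.
Output growth = -0.3 + 3.118 = 2.818%.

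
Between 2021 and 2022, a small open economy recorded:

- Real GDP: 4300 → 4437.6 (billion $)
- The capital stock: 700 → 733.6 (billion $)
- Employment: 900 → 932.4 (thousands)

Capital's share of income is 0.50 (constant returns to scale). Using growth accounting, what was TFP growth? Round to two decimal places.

-1.00%

Real GDP growth = (4437.6 − 4300) / 4300 = 3.2%.
The capital stock growth = (733.6 − 700) / 700 = 4.8%.
Employment growth = (932.4 − 900) / 900 = 3.6%.
Labor's share = 1 − 0.5 = 0.5.
The capital stock: 0.5 × 4.8 = 2.4 pp.
Employment: 0.5 × 3.6 = 1.8 pp.
TFP growth = 3.2 − 4.2 = -1%.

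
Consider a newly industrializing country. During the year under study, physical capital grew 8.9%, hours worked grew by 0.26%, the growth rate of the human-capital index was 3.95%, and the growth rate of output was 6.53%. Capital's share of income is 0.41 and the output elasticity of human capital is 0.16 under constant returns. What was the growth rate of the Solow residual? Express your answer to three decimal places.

The Solow residual growth was 2.137%.

Labor's share = 1 − 0.41 − 0.16 = 0.43.
Physical capital: 0.41 × 8.9 = 3.649 pp.
The human-capital index: 0.16 × 3.95 = 0.632 pp.
Hours worked: 0.43 × 0.26 = 0.1118 pp.
TFP growth = 6.53 − 4.3928 = 2.1372%.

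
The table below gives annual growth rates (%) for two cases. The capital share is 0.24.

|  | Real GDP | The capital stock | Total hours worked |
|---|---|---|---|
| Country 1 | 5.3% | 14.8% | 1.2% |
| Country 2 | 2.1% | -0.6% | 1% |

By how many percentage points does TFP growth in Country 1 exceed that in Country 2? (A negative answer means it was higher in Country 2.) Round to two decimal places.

Labor's share = 1 − 0.24 = 0.76.
Country 1: TFP = 5.3 − 3.552 − 0.912 = 0.836%.
Country 2: TFP = 2.1 + 0.144 − 0.76 = 1.484%.
Difference = 0.836 − (1.484) = -0.648 pp.

-0.65 percentage points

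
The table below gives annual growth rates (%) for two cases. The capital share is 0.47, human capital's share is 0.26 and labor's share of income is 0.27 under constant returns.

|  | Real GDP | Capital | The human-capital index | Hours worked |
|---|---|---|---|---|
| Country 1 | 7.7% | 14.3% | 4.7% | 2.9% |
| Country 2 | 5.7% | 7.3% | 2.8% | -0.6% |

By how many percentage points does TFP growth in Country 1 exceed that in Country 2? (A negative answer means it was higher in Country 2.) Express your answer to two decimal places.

Labor's share = 1 − 0.47 − 0.26 = 0.27.
Country 1: TFP = 7.7 − 6.721 − 1.222 − 0.783 = -1.026%.
Country 2: TFP = 5.7 − 3.431 − 0.728 + 0.162 = 1.703%.
Difference = -1.026 − (1.703) = -2.729 pp.

-2.73 percentage points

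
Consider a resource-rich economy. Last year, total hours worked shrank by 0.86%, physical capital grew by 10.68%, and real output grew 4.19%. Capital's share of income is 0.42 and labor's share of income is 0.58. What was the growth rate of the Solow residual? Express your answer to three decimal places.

Labor's share = 1 − 0.42 = 0.58.
Physical capital: 0.42 × 10.68 = 4.4856 pp.
Total hours worked: 0.58 × (-0.86) = -0.4988 pp.
TFP growth = 4.19 − 3.9868 = 0.2032%.

0.203%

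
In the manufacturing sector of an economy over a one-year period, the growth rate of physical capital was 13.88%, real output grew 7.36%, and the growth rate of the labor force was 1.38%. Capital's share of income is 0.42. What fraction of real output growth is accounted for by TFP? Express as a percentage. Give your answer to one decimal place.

Labor's share = 1 − 0.42 = 0.58.
Physical capital: 0.42 × 13.88 = 5.8296 pp.
The labor force: 0.58 × 1.38 = 0.8004 pp.
TFP growth = 7.36 − 6.63 = 0.73%.
TFP share of growth = 0.73 / 7.36 × 100 = 9.918%.

9.9%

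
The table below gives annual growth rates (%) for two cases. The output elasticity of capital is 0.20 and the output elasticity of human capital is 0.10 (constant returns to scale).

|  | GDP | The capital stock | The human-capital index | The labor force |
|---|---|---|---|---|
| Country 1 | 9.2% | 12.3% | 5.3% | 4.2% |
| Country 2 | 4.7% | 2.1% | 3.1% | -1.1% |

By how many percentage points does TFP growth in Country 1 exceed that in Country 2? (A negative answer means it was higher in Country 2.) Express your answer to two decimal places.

Labor's share = 1 − 0.2 − 0.1 = 0.7.
Country 1: TFP = 9.2 − 2.46 − 0.53 − 2.94 = 3.27%.
Country 2: TFP = 4.7 − 0.42 − 0.31 + 0.77 = 4.74%.
Difference = 3.27 − (4.74) = -1.47 pp.

-1.47 percentage points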